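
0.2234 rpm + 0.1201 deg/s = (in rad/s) 0.02549. Check: 1 rpm = 0.10471976 rad/s, so 0.2234 rpm = 0.2234 * 0.10471976 = 0.023394393 rad/s. 1 deg/s = 0.017453293 rad/s, so 0.1201 deg/s = 0.1201 * 0.017453293 = 0.0020961404 rad/s. Sum: 0.023394393 + 0.0020961404 = 0.025490534 rad/s. Result: 0.025490534 rad/s ≈ 0.02549 rad/s (4 s.f.).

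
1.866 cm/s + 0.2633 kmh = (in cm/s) 9.18. Check: 1 cm/s = 0.01 m/s, so 1.866 cm/s = 1.866 * 0.01 = 0.01866 m/s. 1 kmh = 0.27777778 m/s, so 0.2633 kmh = 0.2633 * 0.27777778 = 0.073138889 m/s. Sum: 0.01866 + 0.073138889 = 0.091798889 m/s. 1 cm/s = 0.01 m/s, so 0.091798889 m/s = 0.091798889 / 0.01 = 9.1798889 cm/s ≈ 9.18 cm/s (4 s.f.).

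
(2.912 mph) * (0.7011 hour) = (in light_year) 3.473e-13. Check: 1 mph = 0.44704 m/s, so 2.912 mph = 2.912 * 0.44704 = 1.3017805 m/s. 1 hour = 3600 s, so 0.7011 hour = 0.7011 * 3600 = 2523.96 s. Combine: 1.3017805 m/s * 2523.96 s = 3285.6419 m. 1 light_year = 9.4607305e+15 m, so 3285.6419 m = 3285.6419 / 9.4607305e+15 = 3.4729262e-13 light_year ≈ 3.473e-13 light_year (4 s.f.).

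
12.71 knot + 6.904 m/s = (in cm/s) 1 knot = 0.51444444 m/s, so 12.71 knot = 12.71 * 0.51444444 = 6.5385889 m/s. 6.904 m/s is already in m/s. Sum: 6.5385889 + 6.904 = 13.442589 m/s. 1 cm/s = 0.01 m/s, so 13.442589 m/s = 13.442589 / 0.01 = 1344.2589 cm/s ≈ 1344 cm/s (4 s.f.). Final answer: 1344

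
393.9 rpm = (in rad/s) 41.25. Check: 1 rpm = 0.10471976 rad/s, so 393.9 rpm = 393.9 * 0.10471976 = 41.249112 rad/s. Result: 41.249112 rad/s ≈ 41.25 rad/s (4 s.f.).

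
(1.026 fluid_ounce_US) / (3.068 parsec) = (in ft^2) 1 fluid_ounce_US = 2.957353e-05 m^3, so 1.026 fluid_ounce_US = 1.026 * 2.957353e-05 = 3.0342441e-05 m^3. 1 parsec = 3.0856776e+16 m, so 3.068 parsec = 3.068 * 3.0856776e+16 = 9.4668588e+16 m. Combine: 3.0342441e-05 m^3 / 9.4668588e+16 m = 3.2051224e-22 m^2. 1 ft^2 = 0.09290304 m^2, so 3.2051224e-22 m^2 = 3.2051224e-22 / 0.09290304 = 3.449965e-21 ft^2 ≈ 3.45e-21 ft^2 (4 s.f.). Final answer: 3.45e-21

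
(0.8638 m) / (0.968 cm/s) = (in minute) 0.8638 m is already in m. 1 cm/s = 0.01 m/s, so 0.968 cm/s = 0.968 * 0.01 = 0.00968 m/s. Combine: 0.8638 m / 0.00968 m/s = 89.235537 s. 1 minute = 60 s, so 89.235537 s = 89.235537 / 60 = 1.487259 minute ≈ 1.487 minute (4 s.f.). Final answer: 1.487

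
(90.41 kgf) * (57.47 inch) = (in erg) 1.294e+10. Check: 1 kgf = 9.80665 N, so 90.41 kgf = 90.41 * 9.80665 = 886.61923 N. 1 inch = 0.0254 m, so 57.47 inch = 57.47 * 0.0254 = 1.459738 m. Combine: 886.61923 N * 1.459738 m = 1294.2318 J. 1 erg = 1e-07 J, so 1294.2318 J = 1294.2318 / 1e-07 = 1.2942318e+10 erg ≈ 1.294e+10 erg (4 s.f.).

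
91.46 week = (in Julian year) 1.753. Check: 1 week = 604800 s, so 91.46 week = 91.46 * 604800 = 55315008 s. 1 Julian year = 31557600 s, so 55315008 s = 55315008 / 31557600 = 1.7528268 Julian year ≈ 1.753 Julian year (4 s.f.).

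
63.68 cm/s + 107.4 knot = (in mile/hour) 125. Check: 1 cm/s = 0.01 m/s, so 63.68 cm/s = 63.68 * 0.01 = 0.6368 m/s. 1 knot = 0.51444444 m/s, so 107.4 knot = 107.4 * 0.51444444 = 55.251333 m/s. Sum: 0.6368 + 55.251333 = 55.888133 m/s. 1 mile/hour = 0.44704 m/s, so 55.888133 m/s = 55.888133 / 0.44704 = 125.01819 mile/hour ≈ 125 mile/hour (4 s.f.).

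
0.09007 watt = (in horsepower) 0.09007 watt = 0.09007 W. 1 horsepower = 745.69987 W, so 0.09007 W = 0.09007 / 745.69987 = 0.00012078586 horsepower ≈ 0.0001208 horsepower (4 s.f.). Final answer: 0.0001208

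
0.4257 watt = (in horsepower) 0.0005709. Check: 0.4257 watt = 0.4257 W. 1 horsepower = 745.69987 W, so 0.4257 W = 0.4257 / 745.69987 = 0.0005708731 horsepower ≈ 0.0005709 horsepower (4 s.f.).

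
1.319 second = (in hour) 1.319 second = 1.319 s. 1 hour = 3600 s, so 1.319 s = 1.319 / 3600 = 0.00036638889 hour ≈ 0.0003664 hour (4 s.f.). Final answer: 0.0003664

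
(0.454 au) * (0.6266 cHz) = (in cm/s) 1 au = 1.4959787e+11 m, so 0.454 au = 0.454 * 1.4959787e+11 = 6.7917433e+10 m. 1 cHz = 0.01 Hz, so 0.6266 cHz = 0.6266 * 0.01 = 0.006266 Hz. Combine: 6.7917433e+10 m * 0.006266 Hz = 4.2557064e+08 m/s. 1 cm/s = 0.01 m/s, so 4.2557064e+08 m/s = 4.2557064e+08 / 0.01 = 4.2557064e+10 cm/s ≈ 4.256e+10 cm/s (4 s.f.). Final answer: 4.256e+10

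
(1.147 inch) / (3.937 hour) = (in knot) 1 inch = 0.0254 m, so 1.147 inch = 1.147 * 0.0254 = 0.0291338 m. 1 hour = 3600 s, so 3.937 hour = 3.937 * 3600 = 14173.2 s. Combine: 0.0291338 m / 14173.2 s = 2.0555556e-06 m/s. 1 knot = 0.51444444 m/s, so 2.0555556e-06 m/s = 2.0555556e-06 / 0.51444444 = 3.9956803e-06 knot ≈ 3.996e-06 knot (4 s.f.). Final answer: 3.996e-06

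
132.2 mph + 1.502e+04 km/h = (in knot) 8225. Check: 1 mph = 0.44704 m/s, so 132.2 mph = 132.2 * 0.44704 = 59.098688 m/s. 1 km/h = 0.27777778 m/s, so 1.502e+04 km/h = 1.502e+04 * 0.27777778 = 4172.2222 m/s. Sum: 59.098688 + 4172.2222 = 4231.3209 m/s. 1 knot = 0.51444444 m/s, so 4231.3209 m/s = 4231.3209 / 0.51444444 = 8225.0298 knot ≈ 8225 knot (4 s.f.).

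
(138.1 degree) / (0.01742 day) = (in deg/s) 0.09176. Check: 1 degree = 0.017453293 rad, so 138.1 degree = 138.1 * 0.017453293 = 2.4102997 rad. 1 day = 86400 s, so 0.01742 day = 0.01742 * 86400 = 1505.088 s. Combine: 2.4102997 rad / 1505.088 s = 0.0016014344 rad/s. 1 deg/s = 0.017453293 rad/s, so 0.0016014344 rad/s = 0.0016014344 / 0.017453293 = 0.091755432 deg/s ≈ 0.09176 deg/s (4 s.f.).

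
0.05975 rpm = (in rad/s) 1 rpm = 0.10471976 rad/s, so 0.05975 rpm = 0.05975 * 0.10471976 = 0.0062570054 rad/s. Result: 0.0062570054 rad/s ≈ 0.006257 rad/s (4 s.f.). Final answer: 0.006257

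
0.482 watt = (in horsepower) 0.0006464. Check: 0.482 watt = 0.482 W. 1 horsepower = 745.69987 W, so 0.482 W = 0.482 / 745.69987 = 0.00064637265 horsepower ≈ 0.0006464 horsepower (4 s.f.).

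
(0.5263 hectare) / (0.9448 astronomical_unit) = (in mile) 2.314e-11. Check: 1 hectare = 10000 m^2, so 0.5263 hectare = 0.5263 * 10000 = 5263 m^2. 1 astronomical_unit = 1.4959787e+11 m, so 0.9448 astronomical_unit = 0.9448 * 1.4959787e+11 = 1.4134007e+11 m. Combine: 5263 m^2 / 1.4134007e+11 m = 3.7236433e-08 m. 1 mile = 1609.344 m, so 3.7236433e-08 m = 3.7236433e-08 / 1609.344 = 2.3137647e-11 mile ≈ 2.314e-11 mile (4 s.f.).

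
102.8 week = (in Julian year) 1 week = 604800 s, so 102.8 week = 102.8 * 604800 = 62173440 s. 1 Julian year = 31557600 s, so 62173440 s = 62173440 / 31557600 = 1.9701574 Julian year ≈ 1.97 Julian year (4 s.f.). Final answer: 1.97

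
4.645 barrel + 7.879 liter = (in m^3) 0.7464. Check: 1 barrel = 0.15898729 m^3, so 4.645 barrel = 4.645 * 0.15898729 = 0.73849598 m^3. 1 liter = 0.001 m^3, so 7.879 liter = 7.879 * 0.001 = 0.007879 m^3. Sum: 0.73849598 + 0.007879 = 0.74637498 m^3. Result: 0.74637498 m^3 ≈ 0.7464 m^3 (4 s.f.).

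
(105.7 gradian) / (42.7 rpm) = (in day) 4.298e-06. Check: 1 gradian = 0.015707963 rad, so 105.7 gradian = 105.7 * 0.015707963 = 1.6603317 rad. 1 rpm = 0.10471976 rad/s, so 42.7 rpm = 42.7 * 0.10471976 = 4.4715335 rad/s. Combine: 1.6603317 rad / 4.4715335 rad/s = 0.37131148 s. 1 day = 86400 s, so 0.37131148 s = 0.37131148 / 86400 = 4.2975865e-06 day ≈ 4.298e-06 day (4 s.f.).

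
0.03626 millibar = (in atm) 1 millibar = 100 Pa, so 0.03626 millibar = 0.03626 * 100 = 3.626 Pa. 1 atm = 101325 Pa, so 3.626 Pa = 3.626 / 101325 = 3.5785838e-05 atm ≈ 3.579e-05 atm (4 s.f.). Final answer: 3.579e-05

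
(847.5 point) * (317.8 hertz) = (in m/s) 95.02. Check: 1 point = 0.00035277778 m, so 847.5 point = 847.5 * 0.00035277778 = 0.29897917 m. 317.8 hertz = 317.8 Hz. Combine: 0.29897917 m * 317.8 Hz = 95.015579 m/s. Result: 95.015579 m/s ≈ 95.02 m/s (4 s.f.).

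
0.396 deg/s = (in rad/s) 1 deg/s = 0.017453293 rad/s, so 0.396 deg/s = 0.396 * 0.017453293 = 0.0069115038 rad/s. Result: 0.0069115038 rad/s ≈ 0.006912 rad/s (4 s.f.). Final answer: 0.006912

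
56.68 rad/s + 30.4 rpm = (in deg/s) 3430. Check: 56.68 rad/s is already in rad/s. 1 rpm = 0.10471976 rad/s, so 30.4 rpm = 30.4 * 0.10471976 = 3.1834806 rad/s. Sum: 56.68 + 3.1834806 = 59.863481 rad/s. 1 deg/s = 0.017453293 rad/s, so 59.863481 rad/s = 59.863481 / 0.017453293 = 3429.9248 deg/s ≈ 3430 deg/s (4 s.f.).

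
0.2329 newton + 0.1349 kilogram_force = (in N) 0.2329 newton = 0.2329 N. 1 kilogram_force = 9.80665 N, so 0.1349 kilogram_force = 0.1349 * 9.80665 = 1.3229171 N. Sum: 0.2329 + 1.3229171 = 1.5558171 N. Result: 1.5558171 N ≈ 1.556 N (4 s.f.). Final answer: 1.556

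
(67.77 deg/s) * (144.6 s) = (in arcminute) 5.88e+05. Check: 1 deg/s = 0.017453293 rad/s, so 67.77 deg/s = 67.77 * 0.017453293 = 1.1828096 rad/s. 144.6 s is already in s. Combine: 1.1828096 rad/s * 144.6 s = 171.03427 rad. 1 arcminute = 0.00029088821 rad, so 171.03427 rad = 171.03427 / 0.00029088821 = 587972.52 arcminute ≈ 5.88e+05 arcminute (4 s.f.).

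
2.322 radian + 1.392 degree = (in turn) 2.322 radian = 2.322 rad. 1 degree = 0.017453293 rad, so 1.392 degree = 1.392 * 0.017453293 = 0.024294983 rad. Sum: 2.322 + 0.024294983 = 2.346295 rad. 1 turn = 6.2831853 rad, so 2.346295 rad = 2.346295 / 6.2831853 = 0.37342444 turn ≈ 0.3734 turn (4 s.f.). Final answer: 0.3734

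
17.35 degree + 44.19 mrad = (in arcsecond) 7.157e+04. Check: 1 degree = 0.017453293 rad, so 17.35 degree = 17.35 * 0.017453293 = 0.30281463 rad. 1 mrad = 0.001 rad, so 44.19 mrad = 44.19 * 0.001 = 0.04419 rad. Sum: 0.30281463 + 0.04419 = 0.34700463 rad. 1 arcsecond = 4.8481368e-06 rad, so 0.34700463 rad = 0.34700463 / 4.8481368e-06 = 71574.842 arcsecond ≈ 7.157e+04 arcsecond (4 s.f.).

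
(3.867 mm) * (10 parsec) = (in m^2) 1 mm = 0.001 m, so 3.867 mm = 3.867 * 0.001 = 0.003867 m. 1 parsec = 3.0856776e+16 m, so 10 parsec = 10 * 3.0856776e+16 = 3.0856776e+17 m. Combine: 0.003867 m * 3.0856776e+17 m = 1.1932315e+15 m^2. Result: 1.1932315e+15 m^2 ≈ 1.193e+15 m^2 (4 s.f.). Final answer: 1.193e+15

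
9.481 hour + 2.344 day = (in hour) 1 hour = 3600 s, so 9.481 hour = 9.481 * 3600 = 34131.6 s. 1 day = 86400 s, so 2.344 day = 2.344 * 86400 = 202521.6 s. Sum: 34131.6 + 202521.6 = 236653.2 s. 1 hour = 3600 s, so 236653.2 s = 236653.2 / 3600 = 65.737 hour ≈ 65.74 hour (4 s.f.). Final answer: 65.74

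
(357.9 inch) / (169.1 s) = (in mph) 0.1203. Check: 1 inch = 0.0254 m, so 357.9 inch = 357.9 * 0.0254 = 9.09066 m. 169.1 s is already in s. Combine: 9.09066 m / 169.1 s = 0.053759077 m/s. 1 mph = 0.44704 m/s, so 0.053759077 m/s = 0.053759077 / 0.44704 = 0.12025563 mph ≈ 0.1203 mph (4 s.f.).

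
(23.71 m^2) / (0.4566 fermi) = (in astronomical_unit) 23.71 m^2 is already in m^2. 1 fermi = 1e-15 m, so 0.4566 fermi = 0.4566 * 1e-15 = 4.566e-16 m. Combine: 23.71 m^2 / 4.566e-16 m = 5.1927289e+16 m. 1 astronomical_unit = 1.4959787e+11 m, so 5.1927289e+16 m = 5.1927289e+16 / 1.4959787e+11 = 347112.49 astronomical_unit ≈ 3.471e+05 astronomical_unit (4 s.f.). Final answer: 3.471e+05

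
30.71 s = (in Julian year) 9.731e-07. Check: 1 Julian year = 31557600 s, so 30.71 s = 30.71 / 31557600 = 9.7314118e-07 Julian year ≈ 9.731e-07 Julian year (4 s.f.).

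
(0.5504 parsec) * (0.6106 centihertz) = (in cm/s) 1.037e+16. Check: 1 parsec = 3.0856776e+16 m, so 0.5504 parsec = 0.5504 * 3.0856776e+16 = 1.6983569e+16 m. 1 centihertz = 0.01 Hz, so 0.6106 centihertz = 0.6106 * 0.01 = 0.006106 Hz. Combine: 1.6983569e+16 m * 0.006106 Hz = 1.0370167e+14 m/s. 1 cm/s = 0.01 m/s, so 1.0370167e+14 m/s = 1.0370167e+14 / 0.01 = 1.0370167e+16 cm/s ≈ 1.037e+16 cm/s (4 s.f.).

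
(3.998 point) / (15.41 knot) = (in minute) 1 point = 0.00035277778 m, so 3.998 point = 3.998 * 0.00035277778 = 0.0014104056 m. 1 knot = 0.51444444 m/s, so 15.41 knot = 15.41 * 0.51444444 = 7.9275889 m/s. Combine: 0.0014104056 m / 7.9275889 m/s = 0.00017791104 s. 1 minute = 60 s, so 0.00017791104 s = 0.00017791104 / 60 = 2.9651839e-06 minute ≈ 2.965e-06 minute (4 s.f.). Final answer: 2.965e-06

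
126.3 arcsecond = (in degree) 0.03508. Check: 1 arcsecond = 4.8481368e-06 rad, so 126.3 arcsecond = 126.3 * 4.8481368e-06 = 0.00061231968 rad. 1 degree = 0.017453293 rad, so 0.00061231968 rad = 0.00061231968 / 0.017453293 = 0.035083333 degree ≈ 0.03508 degree (4 s.f.).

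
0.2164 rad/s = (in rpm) 2.066. Check: 1 rpm = 0.10471976 rad/s, so 0.2164 rad/s = 0.2164 / 0.10471976 = 2.0664678 rpm ≈ 2.066 rpm (4 s.f.).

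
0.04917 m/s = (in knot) 1 knot = 0.51444444 m/s, so 0.04917 m/s = 0.04917 / 0.51444444 = 0.095578834 knot ≈ 0.09558 knot (4 s.f.). Final answer: 0.09558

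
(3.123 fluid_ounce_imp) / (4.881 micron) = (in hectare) 1 fluid_ounce_imp = 2.8413063e-05 m^3, so 3.123 fluid_ounce_imp = 3.123 * 2.8413063e-05 = 8.8733994e-05 m^3. 1 micron = 1e-06 m, so 4.881 micron = 4.881 * 1e-06 = 4.881e-06 m. Combine: 8.8733994e-05 m^3 / 4.881e-06 m = 18.17947 m^2. 1 hectare = 10000 m^2, so 18.17947 m^2 = 18.17947 / 10000 = 0.001817947 hectare ≈ 0.001818 hectare (4 s.f.). Final answer: 0.001818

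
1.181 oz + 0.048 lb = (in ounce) 1 oz = 0.028349523 kg, so 1.181 oz = 1.181 * 0.028349523 = 0.033480787 kg. 1 lb = 0.45359237 kg, so 0.048 lb = 0.048 * 0.45359237 = 0.021772434 kg. Sum: 0.033480787 + 0.021772434 = 0.055253221 kg. 1 ounce = 0.028349523 kg, so 0.055253221 kg = 0.055253221 / 0.028349523 = 1.949 ounce. Final answer: 1.949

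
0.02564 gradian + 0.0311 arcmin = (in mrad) 1 gradian = 0.015707963 rad, so 0.02564 gradian = 0.02564 * 0.015707963 = 0.00040275218 rad. 1 arcmin = 0.00029088821 rad, so 0.0311 arcmin = 0.0311 * 0.00029088821 = 9.0466233e-06 rad. Sum: 0.00040275218 + 9.0466233e-06 = 0.0004117988 rad. 1 mrad = 0.001 rad, so 0.0004117988 rad = 0.0004117988 / 0.001 = 0.4117988 mrad ≈ 0.4118 mrad (4 s.f.). Final answer: 0.4118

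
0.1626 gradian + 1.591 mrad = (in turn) 1 gradian = 0.015707963 rad, so 0.1626 gradian = 0.1626 * 0.015707963 = 0.0025541148 rad. 1 mrad = 0.001 rad, so 1.591 mrad = 1.591 * 0.001 = 0.001591 rad. Sum: 0.0025541148 + 0.001591 = 0.0041451148 rad. 1 turn = 6.2831853 rad, so 0.0041451148 rad = 0.0041451148 / 6.2831853 = 0.00065971551 turn ≈ 0.0006597 turn (4 s.f.). Final answer: 0.0006597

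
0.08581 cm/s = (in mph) 0.00192. Check: 1 cm/s = 0.01 m/s, so 0.08581 cm/s = 0.08581 * 0.01 = 0.0008581 m/s. 1 mph = 0.44704 m/s, so 0.0008581 m/s = 0.0008581 / 0.44704 = 0.001919515 mph ≈ 0.00192 mph (4 s.f.).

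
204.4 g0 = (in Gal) 2.004e+05. Check: 1 g0 = 9.80665 m/s^2, so 204.4 g0 = 204.4 * 9.80665 = 2004.4793 m/s^2. 1 Gal = 0.01 m/s^2, so 2004.4793 m/s^2 = 2004.4793 / 0.01 = 200447.93 Gal ≈ 2.004e+05 Gal (4 s.f.).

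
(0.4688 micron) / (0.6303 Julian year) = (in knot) 1 micron = 1e-06 m, so 0.4688 micron = 0.4688 * 1e-06 = 4.688e-07 m. 1 Julian year = 31557600 s, so 0.6303 Julian year = 0.6303 * 31557600 = 19890755 s. Combine: 4.688e-07 m / 19890755 s = 2.3568738e-14 m/s. 1 knot = 0.51444444 m/s, so 2.3568738e-14 m/s = 2.3568738e-14 / 0.51444444 = 4.5813962e-14 knot ≈ 4.581e-14 knot (4 s.f.). Final answer: 4.581e-14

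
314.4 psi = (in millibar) 2.168e+04. Check: 1 psi = 6894.7573 Pa, so 314.4 psi = 314.4 * 6894.7573 = 2167711.7 Pa. 1 millibar = 100 Pa, so 2167711.7 Pa = 2167711.7 / 100 = 21677.117 millibar ≈ 2.168e+04 millibar (4 s.f.).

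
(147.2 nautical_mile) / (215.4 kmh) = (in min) 1 nautical_mile = 1852 m, so 147.2 nautical_mile = 147.2 * 1852 = 272614.4 m. 1 kmh = 0.27777778 m/s, so 215.4 kmh = 215.4 * 0.27777778 = 59.833333 m/s. Combine: 272614.4 m / 59.833333 m/s = 4556.2295 s. 1 min = 60 s, so 4556.2295 s = 4556.2295 / 60 = 75.937159 min ≈ 75.94 min (4 s.f.). Final answer: 75.94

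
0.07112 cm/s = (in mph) 1 cm/s = 0.01 m/s, so 0.07112 cm/s = 0.07112 * 0.01 = 0.0007112 m/s. 1 mph = 0.44704 m/s, so 0.0007112 m/s = 0.0007112 / 0.44704 = 0.0015909091 mph ≈ 0.001591 mph (4 s.f.). Final answer: 0.001591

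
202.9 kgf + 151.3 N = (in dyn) 1 kgf = 9.80665 N, so 202.9 kgf = 202.9 * 9.80665 = 1989.7693 N. 151.3 N is already in N. Sum: 1989.7693 + 151.3 = 2141.0693 N. 1 dyn = 1e-05 N, so 2141.0693 N = 2141.0693 / 1e-05 = 2.1410693e+08 dyn ≈ 2.141e+08 dyn (4 s.f.). Final answer: 2.141e+08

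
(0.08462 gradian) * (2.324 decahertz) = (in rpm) 0.295. Check: 1 gradian = 0.015707963 rad, so 0.08462 gradian = 0.08462 * 0.015707963 = 0.0013292079 rad. 1 decahertz = 10 Hz, so 2.324 decahertz = 2.324 * 10 = 23.24 Hz. Combine: 0.0013292079 rad * 23.24 Hz = 0.03089079 rad/s. 1 rpm = 0.10471976 rad/s, so 0.03089079 rad/s = 0.03089079 / 0.10471976 = 0.29498532 rpm ≈ 0.295 rpm (4 s.f.).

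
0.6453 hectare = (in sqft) 1 hectare = 10000 m^2, so 0.6453 hectare = 0.6453 * 10000 = 6453 m^2. 1 sqft = 0.09290304 m^2, so 6453 m^2 = 6453 / 0.09290304 = 69459.514 sqft ≈ 6.946e+04 sqft (4 s.f.). Final answer: 6.946e+04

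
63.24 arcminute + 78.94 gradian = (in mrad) 1 arcminute = 0.00029088821 rad, so 63.24 arcminute = 63.24 * 0.00029088821 = 0.01839577 rad. 1 gradian = 0.015707963 rad, so 78.94 gradian = 78.94 * 0.015707963 = 1.2399866 rad. Sum: 0.01839577 + 1.2399866 = 1.2583824 rad. 1 mrad = 0.001 rad, so 1.2583824 rad = 1.2583824 / 0.001 = 1258.3824 mrad ≈ 1258 mrad (4 s.f.). Final answer: 1258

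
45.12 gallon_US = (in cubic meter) 0.1708. Check: 1 gallon_US = 0.0037854118 m^3, so 45.12 gallon_US = 45.12 * 0.0037854118 = 0.17079778 m^3. 0.17079778 m^3 = 0.17079778 cubic meter ≈ 0.1708 cubic meter (4 s.f.).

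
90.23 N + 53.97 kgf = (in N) 90.23 N is already in N. 1 kgf = 9.80665 N, so 53.97 kgf = 53.97 * 9.80665 = 529.2649 N. Sum: 90.23 + 529.2649 = 619.4949 N. Result: 619.4949 N ≈ 619.5 N (4 s.f.). Final answer: 619.5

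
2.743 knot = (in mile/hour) 1 knot = 0.51444444 m/s, so 2.743 knot = 2.743 * 0.51444444 = 1.4111211 m/s. 1 mile/hour = 0.44704 m/s, so 1.4111211 m/s = 1.4111211 / 0.44704 = 3.156588 mile/hour ≈ 3.157 mile/hour (4 s.f.). Final answer: 3.157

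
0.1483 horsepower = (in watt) 1 horsepower = 745.69987 W, so 0.1483 horsepower = 0.1483 * 745.69987 = 110.58729 W. 110.58729 W = 110.58729 watt ≈ 110.6 watt (4 s.f.). Final answer: 110.6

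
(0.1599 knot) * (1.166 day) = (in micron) 8.287e+09. Check: 1 knot = 0.51444444 m/s, so 0.1599 knot = 0.1599 * 0.51444444 = 0.082259667 m/s. 1 day = 86400 s, so 1.166 day = 1.166 * 86400 = 100742.4 s. Combine: 0.082259667 m/s * 100742.4 s = 8287.0362 m. 1 micron = 1e-06 m, so 8287.0362 m = 8287.0362 / 1e-06 = 8.2870362e+09 micron ≈ 8.287e+09 micron (4 s.f.).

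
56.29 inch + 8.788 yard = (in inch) 372.7. Check: 1 inch = 0.0254 m, so 56.29 inch = 56.29 * 0.0254 = 1.429766 m. 1 yard = 0.9144 m, so 8.788 yard = 8.788 * 0.9144 = 8.0357472 m. Sum: 1.429766 + 8.0357472 = 9.4655132 m. 1 inch = 0.0254 m, so 9.4655132 m = 9.4655132 / 0.0254 = 372.658 inch ≈ 372.7 inch (4 s.f.).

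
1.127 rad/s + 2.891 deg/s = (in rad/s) 1.177. Check: 1.127 rad/s is already in rad/s. 1 deg/s = 0.017453293 rad/s, so 2.891 deg/s = 2.891 * 0.017453293 = 0.050457469 rad/s. Sum: 1.127 + 0.050457469 = 1.1774575 rad/s. Result: 1.1774575 rad/s ≈ 1.177 rad/s (4 s.f.).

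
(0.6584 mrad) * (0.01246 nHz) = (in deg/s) 1 mrad = 0.001 rad, so 0.6584 mrad = 0.6584 * 0.001 = 0.0006584 rad. 1 nHz = 1e-09 Hz, so 0.01246 nHz = 0.01246 * 1e-09 = 1.246e-11 Hz. Combine: 0.0006584 rad * 1.246e-11 Hz = 8.203664e-15 rad/s. 1 deg/s = 0.017453293 rad/s, so 8.203664e-15 rad/s = 8.203664e-15 / 0.017453293 = 4.7003532e-13 deg/s ≈ 4.7e-13 deg/s (4 s.f.). Final answer: 4.7e-13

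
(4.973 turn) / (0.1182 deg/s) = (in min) 1 turn = 6.2831853 rad, so 4.973 turn = 4.973 * 6.2831853 = 31.246281 rad. 1 deg/s = 0.017453293 rad/s, so 0.1182 deg/s = 0.1182 * 0.017453293 = 0.0020629792 rad/s. Combine: 31.246281 rad / 0.0020629792 rad/s = 15146.193 s. 1 min = 60 s, so 15146.193 s = 15146.193 / 60 = 252.43655 min ≈ 252.4 min (4 s.f.). Final answer: 252.4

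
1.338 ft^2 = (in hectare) 1.243e-05. Check: 1 ft^2 = 0.09290304 m^2, so 1.338 ft^2 = 1.338 * 0.09290304 = 0.12430427 m^2. 1 hectare = 10000 m^2, so 0.12430427 m^2 = 0.12430427 / 10000 = 1.2430427e-05 hectare ≈ 1.243e-05 hectare (4 s.f.).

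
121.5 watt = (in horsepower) 121.5 watt = 121.5 W. 1 horsepower = 745.69987 W, so 121.5 W = 121.5 / 745.69987 = 0.16293418 horsepower ≈ 0.1629 horsepower (4 s.f.). Final answer: 0.1629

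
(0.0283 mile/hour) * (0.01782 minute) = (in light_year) 1 mile/hour = 0.44704 m/s, so 0.0283 mile/hour = 0.0283 * 0.44704 = 0.012651232 m/s. 1 minute = 60 s, so 0.01782 minute = 0.01782 * 60 = 1.0692 s. Combine: 0.012651232 m/s * 1.0692 s = 0.013526697 m. 1 light_year = 9.4607305e+15 m, so 0.013526697 m = 0.013526697 / 9.4607305e+15 = 1.429773e-18 light_year ≈ 1.43e-18 light_year (4 s.f.). Final answer: 1.43e-18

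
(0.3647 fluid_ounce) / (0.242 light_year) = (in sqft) 1 fluid_ounce = 2.957353e-05 m^3, so 0.3647 fluid_ounce = 0.3647 * 2.957353e-05 = 1.0785466e-05 m^3. 1 light_year = 9.4607305e+15 m, so 0.242 light_year = 0.242 * 9.4607305e+15 = 2.2894968e+15 m. Combine: 1.0785466e-05 m^3 / 2.2894968e+15 m = 4.7108458e-21 m^2. 1 sqft = 0.09290304 m^2, so 4.7108458e-21 m^2 = 4.7108458e-21 / 0.09290304 = 5.0707122e-20 sqft ≈ 5.071e-20 sqft (4 s.f.). Final answer: 5.071e-20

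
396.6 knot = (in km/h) 1 knot = 0.51444444 m/s, so 396.6 knot = 396.6 * 0.51444444 = 204.02867 m/s. 1 km/h = 0.27777778 m/s, so 204.02867 m/s = 204.02867 / 0.27777778 = 734.5032 km/h ≈ 734.5 km/h (4 s.f.). Final answer: 734.5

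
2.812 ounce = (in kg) 0.07972. Check: 1 ounce = 0.028349523 kg, so 2.812 ounce = 2.812 * 0.028349523 = 0.079718859 kg. Result: 0.079718859 kg ≈ 0.07972 kg (4 s.f.).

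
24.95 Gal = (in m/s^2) 0.2495. Check: 1 Gal = 0.01 m/s^2, so 24.95 Gal = 24.95 * 0.01 = 0.2495 m/s^2. Result: 0.2495 m/s^2.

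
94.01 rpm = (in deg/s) 564.1. Check: 1 rpm = 0.10471976 rad/s, so 94.01 rpm = 94.01 * 0.10471976 = 9.8447042 rad/s. 1 deg/s = 0.017453293 rad/s, so 9.8447042 rad/s = 9.8447042 / 0.017453293 = 564.06 deg/s ≈ 564.1 deg/s (4 s.f.).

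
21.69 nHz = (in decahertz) 1 nHz = 1e-09 Hz, so 21.69 nHz = 21.69 * 1e-09 = 2.169e-08 Hz. 1 decahertz = 10 Hz, so 2.169e-08 Hz = 2.169e-08 / 10 = 2.169e-09 decahertz. Final answer: 2.169e-09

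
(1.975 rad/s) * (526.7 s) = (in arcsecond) 1.975 rad/s is already in rad/s. 526.7 s is already in s. Combine: 1.975 rad/s * 526.7 s = 1040.2325 rad. 1 arcsecond = 4.8481368e-06 rad, so 1040.2325 rad = 1040.2325 / 4.8481368e-06 = 2.1456336e+08 arcsecond ≈ 2.146e+08 arcsecond (4 s.f.). Final answer: 2.146e+08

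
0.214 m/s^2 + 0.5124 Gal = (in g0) 0.02234. Check: 0.214 m/s^2 is already in m/s^2. 1 Gal = 0.01 m/s^2, so 0.5124 Gal = 0.5124 * 0.01 = 0.005124 m/s^2. Sum: 0.214 + 0.005124 = 0.219124 m/s^2. 1 g0 = 9.80665 m/s^2, so 0.219124 m/s^2 = 0.219124 / 9.80665 = 0.02234443 g0 ≈ 0.02234 g0 (4 s.f.).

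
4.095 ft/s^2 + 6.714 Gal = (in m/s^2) 1 ft/s^2 = 0.3048 m/s^2, so 4.095 ft/s^2 = 4.095 * 0.3048 = 1.248156 m/s^2. 1 Gal = 0.01 m/s^2, so 6.714 Gal = 6.714 * 0.01 = 0.06714 m/s^2. Sum: 1.248156 + 0.06714 = 1.315296 m/s^2. Result: 1.315296 m/s^2 ≈ 1.315 m/s^2 (4 s.f.). Final answer: 1.315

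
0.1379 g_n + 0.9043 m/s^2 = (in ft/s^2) 7.404. Check: 1 g_n = 9.80665 m/s^2, so 0.1379 g_n = 0.1379 * 9.80665 = 1.352337 m/s^2. 0.9043 m/s^2 is already in m/s^2. Sum: 1.352337 + 0.9043 = 2.256637 m/s^2. 1 ft/s^2 = 0.3048 m/s^2, so 2.256637 m/s^2 = 2.256637 / 0.3048 = 7.4036648 ft/s^2 ≈ 7.404 ft/s^2 (4 s.f.).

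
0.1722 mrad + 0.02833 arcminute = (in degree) 1 mrad = 0.001 rad, so 0.1722 mrad = 0.1722 * 0.001 = 0.0001722 rad. 1 arcminute = 0.00029088821 rad, so 0.02833 arcminute = 0.02833 * 0.00029088821 = 8.240863e-06 rad. Sum: 0.0001722 + 8.240863e-06 = 0.00018044086 rad. 1 degree = 0.017453293 rad, so 0.00018044086 rad = 0.00018044086 / 0.017453293 = 0.0103385 degree ≈ 0.01034 degree (4 s.f.). Final answer: 0.01034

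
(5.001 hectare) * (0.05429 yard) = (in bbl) 1.562e+04. Check: 1 hectare = 10000 m^2, so 5.001 hectare = 5.001 * 10000 = 50010 m^2. 1 yard = 0.9144 m, so 0.05429 yard = 0.05429 * 0.9144 = 0.049642776 m. Combine: 50010 m^2 * 0.049642776 m = 2482.6352 m^3. 1 bbl = 0.15898729 m^3, so 2482.6352 m^3 = 2482.6352 / 0.15898729 = 15615.306 bbl ≈ 1.562e+04 bbl (4 s.f.).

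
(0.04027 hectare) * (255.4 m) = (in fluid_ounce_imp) 3.62e+09. Check: 1 hectare = 10000 m^2, so 0.04027 hectare = 0.04027 * 10000 = 402.7 m^2. 255.4 m is already in m. Combine: 402.7 m^2 * 255.4 m = 102849.58 m^3. 1 fluid_ounce_imp = 2.8413063e-05 m^3, so 102849.58 m^3 = 102849.58 / 2.8413063e-05 = 3.6197992e+09 fluid_ounce_imp ≈ 3.62e+09 fluid_ounce_imp (4 s.f.).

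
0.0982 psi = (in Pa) 677.1. Check: 1 psi = 6894.7573 Pa, so 0.0982 psi = 0.0982 * 6894.7573 = 677.06517 Pa. Result: 677.06517 Pa ≈ 677.1 Pa (4 s.f.).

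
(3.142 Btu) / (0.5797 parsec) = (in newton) 1 Btu = 1055.0559 J, so 3.142 Btu = 3.142 * 1055.0559 = 3314.9855 J. 1 parsec = 3.0856776e+16 m, so 0.5797 parsec = 0.5797 * 3.0856776e+16 = 1.7887673e+16 m. Combine: 3314.9855 J / 1.7887673e+16 m = 1.8532234e-13 N. 1.8532234e-13 N = 1.8532234e-13 newton ≈ 1.853e-13 newton (4 s.f.). Final answer: 1.853e-13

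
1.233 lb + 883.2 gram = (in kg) 1 lb = 0.45359237 kg, so 1.233 lb = 1.233 * 0.45359237 = 0.55927939 kg. 1 gram = 0.001 kg, so 883.2 gram = 883.2 * 0.001 = 0.8832 kg. Sum: 0.55927939 + 0.8832 = 1.4424794 kg. Result: 1.4424794 kg ≈ 1.442 kg (4 s.f.). Final answer: 1.442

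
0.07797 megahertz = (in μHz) 7.797e+10. Check: 1 megahertz = 1000000 Hz, so 0.07797 megahertz = 0.07797 * 1000000 = 77970 Hz. 1 μHz = 1e-06 Hz, so 77970 Hz = 77970 / 1e-06 = 7.797e+10 μHz.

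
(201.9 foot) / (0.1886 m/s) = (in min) 5.438. Check: 1 foot = 0.3048 m, so 201.9 foot = 201.9 * 0.3048 = 61.53912 m. 0.1886 m/s is already in m/s. Combine: 61.53912 m / 0.1886 m/s = 326.29438 s. 1 min = 60 s, so 326.29438 s = 326.29438 / 60 = 5.4382397 min ≈ 5.438 min (4 s.f.).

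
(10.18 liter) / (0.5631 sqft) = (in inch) 7.661. Check: 1 liter = 0.001 m^3, so 10.18 liter = 10.18 * 0.001 = 0.01018 m^3. 1 sqft = 0.09290304 m^2, so 0.5631 sqft = 0.5631 * 0.09290304 = 0.052313702 m^2. Combine: 0.01018 m^3 / 0.052313702 m^2 = 0.19459529 m. 1 inch = 0.0254 m, so 0.19459529 m = 0.19459529 / 0.0254 = 7.6612319 inch ≈ 7.661 inch (4 s.f.).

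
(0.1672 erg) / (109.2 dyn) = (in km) 1 erg = 1e-07 J, so 0.1672 erg = 0.1672 * 1e-07 = 1.672e-08 J. 1 dyn = 1e-05 N, so 109.2 dyn = 109.2 * 1e-05 = 0.001092 N. Combine: 1.672e-08 J / 0.001092 N = 1.5311355e-05 m. 1 km = 1000 m, so 1.5311355e-05 m = 1.5311355e-05 / 1000 = 1.5311355e-08 km ≈ 1.531e-08 km (4 s.f.). Final answer: 1.531e-08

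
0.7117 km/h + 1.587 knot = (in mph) 2.269. Check: 1 km/h = 0.27777778 m/s, so 0.7117 km/h = 0.7117 * 0.27777778 = 0.19769444 m/s. 1 knot = 0.51444444 m/s, so 1.587 knot = 1.587 * 0.51444444 = 0.81642333 m/s. Sum: 0.19769444 + 0.81642333 = 1.0141178 m/s. 1 mph = 0.44704 m/s, so 1.0141178 m/s = 1.0141178 / 0.44704 = 2.2685169 mph ≈ 2.269 mph (4 s.f.).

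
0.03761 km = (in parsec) 1 km = 1000 m, so 0.03761 km = 0.03761 * 1000 = 37.61 m. 1 parsec = 3.0856776e+16 m, so 37.61 m = 37.61 / 3.0856776e+16 = 1.2188571e-15 parsec ≈ 1.219e-15 parsec (4 s.f.). Final answer: 1.219e-15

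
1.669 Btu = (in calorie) 420.9. Check: 1 Btu = 1055.0559 J, so 1.669 Btu = 1.669 * 1055.0559 = 1760.8882 J. 1 calorie = 4.184 J, so 1760.8882 J = 1760.8882 / 4.184 = 420.86238 calorie ≈ 420.9 calorie (4 s.f.).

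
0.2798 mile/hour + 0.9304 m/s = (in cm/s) 105.5. Check: 1 mile/hour = 0.44704 m/s, so 0.2798 mile/hour = 0.2798 * 0.44704 = 0.12508179 m/s. 0.9304 m/s is already in m/s. Sum: 0.12508179 + 0.9304 = 1.0554818 m/s. 1 cm/s = 0.01 m/s, so 1.0554818 m/s = 1.0554818 / 0.01 = 105.54818 cm/s ≈ 105.5 cm/s (4 s.f.).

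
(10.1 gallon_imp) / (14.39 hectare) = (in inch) 1.256e-05. Check: 1 gallon_imp = 0.00454609 m^3, so 10.1 gallon_imp = 10.1 * 0.00454609 = 0.045915509 m^3. 1 hectare = 10000 m^2, so 14.39 hectare = 14.39 * 10000 = 143900 m^2. Combine: 0.045915509 m^3 / 143900 m^2 = 3.1907928e-07 m. 1 inch = 0.0254 m, so 3.1907928e-07 m = 3.1907928e-07 / 0.0254 = 1.2562177e-05 inch ≈ 1.256e-05 inch (4 s.f.).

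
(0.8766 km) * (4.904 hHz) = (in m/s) 1 km = 1000 m, so 0.8766 km = 0.8766 * 1000 = 876.6 m. 1 hHz = 100 Hz, so 4.904 hHz = 4.904 * 100 = 490.4 Hz. Combine: 876.6 m * 490.4 Hz = 429884.64 m/s. Result: 429884.64 m/s ≈ 4.299e+05 m/s (4 s.f.). Final answer: 4.299e+05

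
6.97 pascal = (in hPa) 0.0697. Check: 6.97 pascal = 6.97 Pa. 1 hPa = 100 Pa, so 6.97 Pa = 6.97 / 100 = 0.0697 hPa.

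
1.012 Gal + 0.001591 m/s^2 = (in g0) 1 Gal = 0.01 m/s^2, so 1.012 Gal = 1.012 * 0.01 = 0.01012 m/s^2. 0.001591 m/s^2 is already in m/s^2. Sum: 0.01012 + 0.001591 = 0.011711 m/s^2. 1 g0 = 9.80665 m/s^2, so 0.011711 m/s^2 = 0.011711 / 9.80665 = 0.0011941897 g0 ≈ 0.001194 g0 (4 s.f.). Final answer: 0.001194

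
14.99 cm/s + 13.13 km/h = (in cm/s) 1 cm/s = 0.01 m/s, so 14.99 cm/s = 14.99 * 0.01 = 0.1499 m/s. 1 km/h = 0.27777778 m/s, so 13.13 km/h = 13.13 * 0.27777778 = 3.6472222 m/s. Sum: 0.1499 + 3.6472222 = 3.7971222 m/s. 1 cm/s = 0.01 m/s, so 3.7971222 m/s = 3.7971222 / 0.01 = 379.71222 cm/s ≈ 379.7 cm/s (4 s.f.). Final answer: 379.7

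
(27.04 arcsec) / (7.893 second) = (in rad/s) 1.661e-05. Check: 1 arcsec = 4.8481368e-06 rad, so 27.04 arcsec = 27.04 * 4.8481368e-06 = 0.00013109362 rad. 7.893 second = 7.893 s. Combine: 0.00013109362 rad / 7.893 s = 1.6608846e-05 rad/s. Result: 1.6608846e-05 rad/s ≈ 1.661e-05 rad/s (4 s.f.).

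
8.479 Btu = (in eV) 5.584e+22. Check: 1 Btu = 1055.0559 J, so 8.479 Btu = 8.479 * 1055.0559 = 8945.8186 J. 1 eV = 1.6021766e-19 J, so 8945.8186 J = 8945.8186 / 1.6021766e-19 = 5.5835408e+22 eV ≈ 5.584e+22 eV (4 s.f.).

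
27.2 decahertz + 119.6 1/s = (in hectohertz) 3.916. Check: 1 decahertz = 10 Hz, so 27.2 decahertz = 27.2 * 10 = 272 Hz. 119.6 1/s = 119.6 Hz. Sum: 272 + 119.6 = 391.6 Hz. 1 hectohertz = 100 Hz, so 391.6 Hz = 391.6 / 100 = 3.916 hectohertz.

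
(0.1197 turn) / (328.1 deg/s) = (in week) 1 turn = 6.2831853 rad, so 0.1197 turn = 0.1197 * 6.2831853 = 0.75209728 rad. 1 deg/s = 0.017453293 rad/s, so 328.1 deg/s = 328.1 * 0.017453293 = 5.7264253 rad/s. Combine: 0.75209728 rad / 5.7264253 rad/s = 0.13133801 s. 1 week = 604800 s, so 0.13133801 s = 0.13133801 / 604800 = 2.171594e-07 week ≈ 2.172e-07 week (4 s.f.). Final answer: 2.172e-07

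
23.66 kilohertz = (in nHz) 1 kilohertz = 1000 Hz, so 23.66 kilohertz = 23.66 * 1000 = 23660 Hz. 1 nHz = 1e-09 Hz, so 23660 Hz = 23660 / 1e-09 = 2.366e+13 nHz. Final answer: 2.366e+13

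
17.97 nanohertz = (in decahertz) 1 nanohertz = 1e-09 Hz, so 17.97 nanohertz = 17.97 * 1e-09 = 1.797e-08 Hz. 1 decahertz = 10 Hz, so 1.797e-08 Hz = 1.797e-08 / 10 = 1.797e-09 decahertz. Final answer: 1.797e-09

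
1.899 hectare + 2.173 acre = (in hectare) 1 hectare = 10000 m^2, so 1.899 hectare = 1.899 * 10000 = 18990 m^2. 1 acre = 4046.8564 m^2, so 2.173 acre = 2.173 * 4046.8564 = 8793.819 m^2. Sum: 18990 + 8793.819 = 27783.819 m^2. 1 hectare = 10000 m^2, so 27783.819 m^2 = 27783.819 / 10000 = 2.7783819 hectare ≈ 2.778 hectare (4 s.f.). Final answer: 2.778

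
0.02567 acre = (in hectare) 0.01039. Check: 1 acre = 4046.8564 m^2, so 0.02567 acre = 0.02567 * 4046.8564 = 103.8828 m^2. 1 hectare = 10000 m^2, so 103.8828 m^2 = 103.8828 / 10000 = 0.01038828 hectare ≈ 0.01039 hectare (4 s.f.).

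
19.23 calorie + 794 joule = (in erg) 8.745e+09. Check: 1 calorie = 4.184 J, so 19.23 calorie = 19.23 * 4.184 = 80.45832 J. 794 joule = 794 J. Sum: 80.45832 + 794 = 874.45832 J. 1 erg = 1e-07 J, so 874.45832 J = 874.45832 / 1e-07 = 8.7445832e+09 erg ≈ 8.745e+09 erg (4 s.f.).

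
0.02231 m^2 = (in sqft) 0.2401. Check: 1 sqft = 0.09290304 m^2, so 0.02231 m^2 = 0.02231 / 0.09290304 = 0.24014284 sqft ≈ 0.2401 sqft (4 s.f.).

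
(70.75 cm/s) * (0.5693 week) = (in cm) 1 cm/s = 0.01 m/s, so 70.75 cm/s = 70.75 * 0.01 = 0.7075 m/s. 1 week = 604800 s, so 0.5693 week = 0.5693 * 604800 = 344312.64 s. Combine: 0.7075 m/s * 344312.64 s = 243601.19 m. 1 cm = 0.01 m, so 243601.19 m = 243601.19 / 0.01 = 24360119 cm ≈ 2.436e+07 cm (4 s.f.). Final answer: 2.436e+07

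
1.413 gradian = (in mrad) 1 gradian = 0.015707963 rad, so 1.413 gradian = 1.413 * 0.015707963 = 0.022195352 rad. 1 mrad = 0.001 rad, so 0.022195352 rad = 0.022195352 / 0.001 = 22.195352 mrad ≈ 22.2 mrad (4 s.f.). Final answer: 22.2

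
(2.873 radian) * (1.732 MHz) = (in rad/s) 2.873 radian = 2.873 rad. 1 MHz = 1000000 Hz, so 1.732 MHz = 1.732 * 1000000 = 1732000 Hz. Combine: 2.873 rad * 1732000 Hz = 4976036 rad/s. Result: 4976036 rad/s ≈ 4.976e+06 rad/s (4 s.f.). Final answer: 4.976e+06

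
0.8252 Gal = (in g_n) 1 Gal = 0.01 m/s^2, so 0.8252 Gal = 0.8252 * 0.01 = 0.008252 m/s^2. 1 g_n = 9.80665 m/s^2, so 0.008252 m/s^2 = 0.008252 / 9.80665 = 0.00084146982 g_n ≈ 0.0008415 g_n (4 s.f.). Final answer: 0.0008415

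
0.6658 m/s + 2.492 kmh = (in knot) 2.64. Check: 0.6658 m/s is already in m/s. 1 kmh = 0.27777778 m/s, so 2.492 kmh = 2.492 * 0.27777778 = 0.69222222 m/s. Sum: 0.6658 + 0.69222222 = 1.3580222 m/s. 1 knot = 0.51444444 m/s, so 1.3580222 m/s = 1.3580222 / 0.51444444 = 2.639784 knot ≈ 2.64 knot (4 s.f.).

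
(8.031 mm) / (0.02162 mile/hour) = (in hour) 0.0002308. Check: 1 mm = 0.001 m, so 8.031 mm = 8.031 * 0.001 = 0.008031 m. 1 mile/hour = 0.44704 m/s, so 0.02162 mile/hour = 0.02162 * 0.44704 = 0.0096650048 m/s. Combine: 0.008031 m / 0.0096650048 m/s = 0.83093596 s. 1 hour = 3600 s, so 0.83093596 s = 0.83093596 / 3600 = 0.00023081554 hour ≈ 0.0002308 hour (4 s.f.).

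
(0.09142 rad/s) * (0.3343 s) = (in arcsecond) 6304. Check: 0.09142 rad/s is already in rad/s. 0.3343 s is already in s. Combine: 0.09142 rad/s * 0.3343 s = 0.030561706 rad. 1 arcsecond = 4.8481368e-06 rad, so 0.030561706 rad = 0.030561706 / 4.8481368e-06 = 6303.8044 arcsecond ≈ 6304 arcsecond (4 s.f.).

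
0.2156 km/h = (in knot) 1 km/h = 0.27777778 m/s, so 0.2156 km/h = 0.2156 * 0.27777778 = 0.059888889 m/s. 1 knot = 0.51444444 m/s, so 0.059888889 m/s = 0.059888889 / 0.51444444 = 0.11641469 knot ≈ 0.1164 knot (4 s.f.). Final answer: 0.1164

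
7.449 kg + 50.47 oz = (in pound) 19.58. Check: 7.449 kg is already in kg. 1 oz = 0.028349523 kg, so 50.47 oz = 50.47 * 0.028349523 = 1.4308004 kg. Sum: 7.449 + 1.4308004 = 8.8798004 kg. 1 pound = 0.45359237 kg, so 8.8798004 kg = 8.8798004 / 0.45359237 = 19.576609 pound ≈ 19.58 pound (4 s.f.).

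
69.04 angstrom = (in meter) 1 angstrom = 1e-10 m, so 69.04 angstrom = 69.04 * 1e-10 = 6.904e-09 m. 6.904e-09 m = 6.904e-09 meter. Final answer: 6.904e-09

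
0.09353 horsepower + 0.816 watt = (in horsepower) 1 horsepower = 745.69987 W, so 0.09353 horsepower = 0.09353 * 745.69987 = 69.745309 W. 0.816 watt = 0.816 W. Sum: 69.745309 + 0.816 = 70.561309 W. 1 horsepower = 745.69987 W, so 70.561309 W = 70.561309 / 745.69987 = 0.094624274 horsepower ≈ 0.09462 horsepower (4 s.f.). Final answer: 0.09462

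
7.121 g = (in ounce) 0.2512. Check: 1 g = 0.001 kg, so 7.121 g = 7.121 * 0.001 = 0.007121 kg. 1 ounce = 0.028349523 kg, so 0.007121 kg = 0.007121 / 0.028349523 = 0.25118588 ounce ≈ 0.2512 ounce (4 s.f.).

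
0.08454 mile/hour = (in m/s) 0.03779. Check: 1 mile/hour = 0.44704 m/s, so 0.08454 mile/hour = 0.08454 * 0.44704 = 0.037792762 m/s. Result: 0.037792762 m/s ≈ 0.03779 m/s (4 s.f.).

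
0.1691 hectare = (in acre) 0.4179. Check: 1 hectare = 10000 m^2, so 0.1691 hectare = 0.1691 * 10000 = 1691 m^2. 1 acre = 4046.8564 m^2, so 1691 m^2 = 1691 / 4046.8564 = 0.4178552 acre ≈ 0.4179 acre (4 s.f.).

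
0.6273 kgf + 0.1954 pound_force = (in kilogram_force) 1 kgf = 9.80665 N, so 0.6273 kgf = 0.6273 * 9.80665 = 6.1517115 N. 1 pound_force = 4.4482216 N, so 0.1954 pound_force = 0.1954 * 4.4482216 = 0.8691825 N. Sum: 6.1517115 + 0.8691825 = 7.020894 N. 1 kilogram_force = 9.80665 N, so 7.020894 N = 7.020894 / 9.80665 = 0.71593195 kilogram_force ≈ 0.7159 kilogram_force (4 s.f.). Final answer: 0.7159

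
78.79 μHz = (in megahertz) 7.879e-11. Check: 1 μHz = 1e-06 Hz, so 78.79 μHz = 78.79 * 1e-06 = 7.879e-05 Hz. 1 megahertz = 1000000 Hz, so 7.879e-05 Hz = 7.879e-05 / 1000000 = 7.879e-11 megahertz.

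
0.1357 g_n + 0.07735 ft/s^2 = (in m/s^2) 1 g_n = 9.80665 m/s^2, so 0.1357 g_n = 0.1357 * 9.80665 = 1.3307624 m/s^2. 1 ft/s^2 = 0.3048 m/s^2, so 0.07735 ft/s^2 = 0.07735 * 0.3048 = 0.02357628 m/s^2. Sum: 1.3307624 + 0.02357628 = 1.3543387 m/s^2. Result: 1.3543387 m/s^2 ≈ 1.354 m/s^2 (4 s.f.). Final answer: 1.354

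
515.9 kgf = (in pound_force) 1137. Check: 1 kgf = 9.80665 N, so 515.9 kgf = 515.9 * 9.80665 = 5059.2507 N. 1 pound_force = 4.4482216 N, so 5059.2507 N = 5059.2507 / 4.4482216 = 1137.3648 pound_force ≈ 1137 pound_force (4 s.f.).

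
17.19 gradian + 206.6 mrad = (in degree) 1 gradian = 0.015707963 rad, so 17.19 gradian = 17.19 * 0.015707963 = 0.27001989 rad. 1 mrad = 0.001 rad, so 206.6 mrad = 206.6 * 0.001 = 0.2066 rad. Sum: 0.27001989 + 0.2066 = 0.47661989 rad. 1 degree = 0.017453293 rad, so 0.47661989 rad = 0.47661989 / 0.017453293 = 27.308308 degree ≈ 27.31 degree (4 s.f.). Final answer: 27.31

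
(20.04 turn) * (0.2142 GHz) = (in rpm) 2.576e+11. Check: 1 turn = 6.2831853 rad, so 20.04 turn = 20.04 * 6.2831853 = 125.91503 rad. 1 GHz = 1e+09 Hz, so 0.2142 GHz = 0.2142 * 1e+09 = 2.142e+08 Hz. Combine: 125.91503 rad * 2.142e+08 Hz = 2.6971e+10 rad/s. 1 rpm = 0.10471976 rad/s, so 2.6971e+10 rad/s = 2.6971e+10 / 0.10471976 = 2.5755408e+11 rpm ≈ 2.576e+11 rpm (4 s.f.).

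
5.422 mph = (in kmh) 8.726. Check: 1 mph = 0.44704 m/s, so 5.422 mph = 5.422 * 0.44704 = 2.4238509 m/s. 1 kmh = 0.27777778 m/s, so 2.4238509 m/s = 2.4238509 / 0.27777778 = 8.7258632 kmh ≈ 8.726 kmh (4 s.f.).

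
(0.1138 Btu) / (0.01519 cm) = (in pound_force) 1 Btu = 1055.0559 J, so 0.1138 Btu = 0.1138 * 1055.0559 = 120.06536 J. 1 cm = 0.01 m, so 0.01519 cm = 0.01519 * 0.01 = 0.0001519 m. Combine: 120.06536 J / 0.0001519 m = 790423.67 N. 1 pound_force = 4.4482216 N, so 790423.67 N = 790423.67 / 4.4482216 = 177694.31 pound_force ≈ 1.777e+05 pound_force (4 s.f.). Final answer: 1.777e+05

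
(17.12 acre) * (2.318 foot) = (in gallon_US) 1.293e+07. Check: 1 acre = 4046.8564 m^2, so 17.12 acre = 17.12 * 4046.8564 = 69282.182 m^2. 1 foot = 0.3048 m, so 2.318 foot = 2.318 * 0.3048 = 0.7065264 m. Combine: 69282.182 m^2 * 0.7065264 m = 48949.691 m^3. 1 gallon_US = 0.0037854118 m^3, so 48949.691 m^3 = 48949.691 / 0.0037854118 = 12931140 gallon_US ≈ 1.293e+07 gallon_US (4 s.f.).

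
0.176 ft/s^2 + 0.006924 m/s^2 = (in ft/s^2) 1 ft/s^2 = 0.3048 m/s^2, so 0.176 ft/s^2 = 0.176 * 0.3048 = 0.0536448 m/s^2. 0.006924 m/s^2 is already in m/s^2. Sum: 0.0536448 + 0.006924 = 0.0605688 m/s^2. 1 ft/s^2 = 0.3048 m/s^2, so 0.0605688 m/s^2 = 0.0605688 / 0.3048 = 0.19871654 ft/s^2 ≈ 0.1987 ft/s^2 (4 s.f.). Final answer: 0.1987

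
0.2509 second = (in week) 0.2509 second = 0.2509 s. 1 week = 604800 s, so 0.2509 s = 0.2509 / 604800 = 4.1484788e-07 week ≈ 4.148e-07 week (4 s.f.). Final answer: 4.148e-07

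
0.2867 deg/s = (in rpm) 0.04778. Check: 1 deg/s = 0.017453293 rad/s, so 0.2867 deg/s = 0.2867 * 0.017453293 = 0.005003859 rad/s. 1 rpm = 0.10471976 rad/s, so 0.005003859 rad/s = 0.005003859 / 0.10471976 = 0.047783333 rpm ≈ 0.04778 rpm (4 s.f.).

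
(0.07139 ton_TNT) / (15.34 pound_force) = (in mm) 4.377e+09. Check: 1 ton_TNT = 4.184e+09 J, so 0.07139 ton_TNT = 0.07139 * 4.184e+09 = 2.9869576e+08 J. 1 pound_force = 4.4482216 N, so 15.34 pound_force = 15.34 * 4.4482216 = 68.23572 N. Combine: 2.9869576e+08 J / 68.23572 N = 4377410.6 m. 1 mm = 0.001 m, so 4377410.6 m = 4377410.6 / 0.001 = 4.3774106e+09 mm ≈ 4.377e+09 mm (4 s.f.).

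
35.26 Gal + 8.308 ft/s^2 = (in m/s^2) 1 Gal = 0.01 m/s^2, so 35.26 Gal = 35.26 * 0.01 = 0.3526 m/s^2. 1 ft/s^2 = 0.3048 m/s^2, so 8.308 ft/s^2 = 8.308 * 0.3048 = 2.5322784 m/s^2. Sum: 0.3526 + 2.5322784 = 2.8848784 m/s^2. Result: 2.8848784 m/s^2 ≈ 2.885 m/s^2 (4 s.f.). Final answer: 2.885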